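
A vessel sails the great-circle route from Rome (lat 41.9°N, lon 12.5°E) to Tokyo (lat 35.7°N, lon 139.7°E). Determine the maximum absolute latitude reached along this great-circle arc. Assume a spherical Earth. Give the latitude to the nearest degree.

≈ 61°N

The great circle lies in the plane with unit normal n̂ = (p₁ × p₂)/|p₁ × p₂|.
Here n̂_z ≈ +0.482; the vertex latitude is φ_max = arccos|n̂_z| ≈ 61.2°.
Check via Clairaut: cos φ_max = |cos φ₁| · sin C = cos(41.9°)·sin(40.3°) ≈ 0.482, again giving ≈ 61.2°.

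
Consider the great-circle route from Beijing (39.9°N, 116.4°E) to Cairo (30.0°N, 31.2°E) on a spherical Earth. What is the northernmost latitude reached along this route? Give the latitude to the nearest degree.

≈ 44°N

The great circle lies in the plane with unit normal n̂ = (p₁ × p₂)/|p₁ × p₂|.
Here n̂_z ≈ -0.715; the vertex latitude is φ_max = arccos|n̂_z| ≈ 44.4°.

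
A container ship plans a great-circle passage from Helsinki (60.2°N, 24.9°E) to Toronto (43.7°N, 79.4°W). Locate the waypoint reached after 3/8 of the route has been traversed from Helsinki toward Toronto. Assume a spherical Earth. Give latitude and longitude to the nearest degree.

From cos δ = sin φ₁ sin φ₂ + cos φ₁ cos φ₂ cos Δλ, the central angle is δ ≈ 1.035 rad (59.3°).
Interpolate at f = 3/8 with slerp weights a = sin((1−f)δ)/sin δ ≈ 0.701, b = sin(fδ)/sin δ ≈ 0.440.
p = a·p₁ + b·p₂ ≈ (0.374, -0.166, 0.912); φ = arcsin(p_z) ≈ 65.82°, λ = atan2(p_y, p_x) ≈ -23.92°.

≈ 66°N, 24°W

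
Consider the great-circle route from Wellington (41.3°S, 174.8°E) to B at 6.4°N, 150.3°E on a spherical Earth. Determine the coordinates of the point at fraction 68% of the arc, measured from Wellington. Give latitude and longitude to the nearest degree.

≈ 9°S, 157°E

From cos δ = sin φ₁ sin φ₂ + cos φ₁ cos φ₂ cos Δλ, the central angle is δ ≈ 0.920 rad (52.7°).
Interpolate at f = 0.68 with slerp weights a = sin((1−f)δ)/sin δ ≈ 0.365, b = sin(fδ)/sin δ ≈ 0.736.
p = a·p₁ + b·p₂ ≈ (-0.908, 0.387, -0.159); φ = arcsin(p_z) ≈ -9.13°, λ = atan2(p_y, p_x) ≈ 156.91°.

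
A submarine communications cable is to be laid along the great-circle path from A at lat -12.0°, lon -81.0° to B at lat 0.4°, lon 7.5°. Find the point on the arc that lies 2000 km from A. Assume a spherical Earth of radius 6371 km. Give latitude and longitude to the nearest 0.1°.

≈ lat -11.2°, lon -62.7°

Write both endpoints as unit vectors p₁, p₂ with components (cos φ cos λ, cos φ sin λ, sin φ).
The central angle between the endpoints is δ = arccos(p₁·p₂) ≈ 1.547 rad (88.6°). The total great-circle distance is δ·R ≈ 1.547 × 6371 ≈ 9854 km, so the target fraction is f = 2000/9854 ≈ 0.203.
Interpolate at f ≈ 0.203 with slerp weights a = sin((1−f)δ)/sin δ ≈ 0.944, b = sin(fδ)/sin δ ≈ 0.309.
p = a·p₁ + b·p₂ ≈ (0.451, -0.871, -0.194); φ = arcsin(p_z) ≈ -11.19°, λ = atan2(p_y, p_x) ≈ -62.65°.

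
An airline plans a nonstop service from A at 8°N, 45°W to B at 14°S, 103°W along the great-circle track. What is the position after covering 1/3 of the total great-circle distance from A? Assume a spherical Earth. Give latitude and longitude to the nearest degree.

From cos δ = sin φ₁ sin φ₂ + cos φ₁ cos φ₂ cos Δλ, the central angle is δ ≈ 1.075 rad (61.6°).
Interpolate at f = 1/3 with slerp weights a = sin((1−f)δ)/sin δ ≈ 0.747, b = sin(fδ)/sin δ ≈ 0.399.
p = a·p₁ + b·p₂ ≈ (0.436, -0.900, 0.007); φ = arcsin(p_z) ≈ 0.43°, λ = atan2(p_y, p_x) ≈ -64.16°.

≈ 0°N, 64°W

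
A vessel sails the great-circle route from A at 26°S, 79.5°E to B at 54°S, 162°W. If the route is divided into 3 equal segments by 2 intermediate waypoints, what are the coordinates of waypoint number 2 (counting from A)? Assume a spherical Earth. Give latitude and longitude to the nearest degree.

The haversine formula gives a central angle δ ≈ 1.468 rad (84.1°) between the endpoints.
Interpolate at f = 2/3 with slerp weights a = sin((1−f)δ)/sin δ ≈ 0.473, b = sin(fδ)/sin δ ≈ 0.834.
p = a·p₁ + b·p₂ ≈ (-0.389, 0.266, -0.882); φ = arcsin(p_z) ≈ -61.89°, λ = atan2(p_y, p_x) ≈ 145.62°.

≈ 62°S, 146°E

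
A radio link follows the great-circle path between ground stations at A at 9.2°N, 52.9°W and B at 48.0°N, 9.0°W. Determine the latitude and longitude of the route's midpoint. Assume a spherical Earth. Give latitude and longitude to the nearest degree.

≈ 30°N, 35°W

Write both endpoints as unit vectors p₁, p₂ with components (cos φ cos λ, cos φ sin λ, sin φ).
The central angle between the endpoints is δ = arccos(p₁·p₂) ≈ 0.934 rad (53.5°).
Interpolate at f = 1/2 with slerp weights a = sin((1−f)δ)/sin δ ≈ 0.560, b = sin(fδ)/sin δ ≈ 0.560.
p = a·p₁ + b·p₂ ≈ (0.703, -0.499, 0.506); φ = arcsin(p_z) ≈ 30.37°, λ = atan2(p_y, p_x) ≈ -35.37°.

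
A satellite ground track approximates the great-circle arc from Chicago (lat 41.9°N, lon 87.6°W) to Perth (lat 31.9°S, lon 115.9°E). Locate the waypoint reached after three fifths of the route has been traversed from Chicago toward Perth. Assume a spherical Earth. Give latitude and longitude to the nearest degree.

≈ lat 11°N, lon 164°E

From cos δ = sin φ₁ sin φ₂ + cos φ₁ cos φ₂ cos Δλ, the central angle is δ ≈ 2.772 rad (158.8°).
Interpolate at f = 3/5 with slerp weights a = sin((1−f)δ)/sin δ ≈ 2.477, b = sin(fδ)/sin δ ≈ 2.755.
p = a·p₁ + b·p₂ ≈ (-0.944, 0.262, 0.198); φ = arcsin(p_z) ≈ 11.43°, λ = atan2(p_y, p_x) ≈ 164.48°.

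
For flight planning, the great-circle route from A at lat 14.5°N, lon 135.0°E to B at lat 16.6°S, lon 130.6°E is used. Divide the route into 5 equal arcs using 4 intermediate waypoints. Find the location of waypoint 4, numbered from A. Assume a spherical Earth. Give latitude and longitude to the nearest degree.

The haversine formula gives a central angle δ ≈ 0.548 rad (31.4°) between the endpoints.
Interpolate at f = 4/5 with slerp weights a = sin((1−f)δ)/sin δ ≈ 0.210, b = sin(fδ)/sin δ ≈ 0.815.
p = a·p₁ + b·p₂ ≈ (-0.652, 0.737, -0.180); φ = arcsin(p_z) ≈ -10.38°, λ = atan2(p_y, p_x) ≈ 131.51°.

≈ lat 10°S, lon 132°E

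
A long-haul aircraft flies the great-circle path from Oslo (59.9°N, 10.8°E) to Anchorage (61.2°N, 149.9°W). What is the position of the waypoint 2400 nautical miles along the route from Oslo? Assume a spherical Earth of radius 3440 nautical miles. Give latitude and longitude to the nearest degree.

≈ 78°N, 132°W

From cos δ = sin φ₁ sin φ₂ + cos φ₁ cos φ₂ cos Δλ, the central angle is δ ≈ 1.012 rad (58.0°). The total great-circle distance is δ·R ≈ 1.012 × 3440 ≈ 3482 nmi, so the target fraction is f = 2400/3482 ≈ 0.689.
Interpolate at f ≈ 0.689 with slerp weights a = sin((1−f)δ)/sin δ ≈ 0.365, b = sin(fδ)/sin δ ≈ 0.758.
p = a·p₁ + b·p₂ ≈ (-0.136, -0.149, 0.979); φ = arcsin(p_z) ≈ 78.37°, λ = atan2(p_y, p_x) ≈ -132.46°.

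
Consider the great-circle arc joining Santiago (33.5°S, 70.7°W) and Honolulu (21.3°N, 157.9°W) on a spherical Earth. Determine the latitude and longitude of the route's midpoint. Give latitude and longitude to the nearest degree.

From cos δ = sin φ₁ sin φ₂ + cos φ₁ cos φ₂ cos Δλ, the central angle is δ ≈ 1.734 rad (99.4°).
Interpolate at f = 1/2 with slerp weights a = sin((1−f)δ)/sin δ ≈ 0.773, b = sin(fδ)/sin δ ≈ 0.773.
p = a·p₁ + b·p₂ ≈ (-0.454, -0.879, -0.146); φ = arcsin(p_z) ≈ -8.38°, λ = atan2(p_y, p_x) ≈ -117.32°.

≈ 8°S, 117°W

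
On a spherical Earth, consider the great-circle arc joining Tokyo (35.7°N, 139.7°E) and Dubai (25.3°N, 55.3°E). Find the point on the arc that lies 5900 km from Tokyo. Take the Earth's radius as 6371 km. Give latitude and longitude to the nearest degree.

Convert each endpoint to a unit vector on the sphere (x = cos φ cos λ, y = cos φ sin λ, z = sin φ).
The central angle between the endpoints is δ = arccos(p₁·p₂) ≈ 1.244 rad (71.3°). The total great-circle distance is δ·R ≈ 1.244 × 6371 ≈ 7925 km, so the target fraction is f = 5900/7925 ≈ 0.744.
Interpolate at f ≈ 0.744 with slerp weights a = sin((1−f)δ)/sin δ ≈ 0.330, b = sin(fδ)/sin δ ≈ 0.844.
p = a·p₁ + b·p₂ ≈ (0.230, 0.801, 0.553); φ = arcsin(p_z) ≈ 33.59°, λ = atan2(p_y, p_x) ≈ 73.98°.

≈ 34°N, 74°E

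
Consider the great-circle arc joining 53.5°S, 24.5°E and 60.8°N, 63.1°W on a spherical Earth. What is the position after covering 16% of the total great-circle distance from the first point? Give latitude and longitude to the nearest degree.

≈ 36°S, 7°E

Convert each endpoint to a unit vector on the sphere (x = cos φ cos λ, y = cos φ sin λ, z = sin φ).
The central angle between the endpoints is δ = arccos(p₁·p₂) ≈ 2.332 rad (133.6°).
Interpolate at f = 0.16 with slerp weights a = sin((1−f)δ)/sin δ ≈ 1.278, b = sin(fδ)/sin δ ≈ 0.503.
p = a·p₁ + b·p₂ ≈ (0.803, 0.096, -0.588); φ = arcsin(p_z) ≈ -36.03°, λ = atan2(p_y, p_x) ≈ 6.84°.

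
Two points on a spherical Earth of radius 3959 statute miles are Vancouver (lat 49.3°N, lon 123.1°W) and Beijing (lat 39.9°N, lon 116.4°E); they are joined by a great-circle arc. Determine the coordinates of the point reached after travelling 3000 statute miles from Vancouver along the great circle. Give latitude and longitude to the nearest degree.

Convert each endpoint to a unit vector on the sphere (x = cos φ cos λ, y = cos φ sin λ, z = sin φ).
The central angle between the endpoints is δ = arccos(p₁·p₂) ≈ 1.336 rad (76.6°). The total great-circle distance is δ·R ≈ 1.336 × 3959 ≈ 5290 mi, so the target fraction is f = 3000/5290 ≈ 0.567.
Interpolate at f ≈ 0.567 with slerp weights a = sin((1−f)δ)/sin δ ≈ 0.562, b = sin(fδ)/sin δ ≈ 0.707.
p = a·p₁ + b·p₂ ≈ (-0.441, 0.178, 0.879); φ = arcsin(p_z) ≈ 61.58°, λ = atan2(p_y, p_x) ≈ 157.97°.

≈ lat 62°N, lon 158°E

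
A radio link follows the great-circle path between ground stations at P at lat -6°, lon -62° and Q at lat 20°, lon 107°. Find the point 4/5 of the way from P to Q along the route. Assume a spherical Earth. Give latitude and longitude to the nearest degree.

≈ lat 43°, lon 80°

Convert each endpoint to a unit vector on the sphere (x = cos φ cos λ, y = cos φ sin λ, z = sin φ).
The central angle between the endpoints is δ = arccos(p₁·p₂) ≈ 2.834 rad (162.4°).
Interpolate at f = 4/5 with slerp weights a = sin((1−f)δ)/sin δ ≈ 1.775, b = sin(fδ)/sin δ ≈ 2.535.
p = a·p₁ + b·p₂ ≈ (0.132, 0.720, 0.682); φ = arcsin(p_z) ≈ 42.96°, λ = atan2(p_y, p_x) ≈ 79.60°.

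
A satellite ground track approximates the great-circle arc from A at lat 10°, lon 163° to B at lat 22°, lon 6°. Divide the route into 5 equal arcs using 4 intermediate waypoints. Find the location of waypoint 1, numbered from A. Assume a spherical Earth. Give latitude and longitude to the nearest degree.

≈ lat 32°, lon 144°

Write both endpoints as unit vectors p₁, p₂ with components (cos φ cos λ, cos φ sin λ, sin φ).
The central angle between the endpoints is δ = arccos(p₁·p₂) ≈ 2.458 rad (140.8°).
Interpolate at f = 1/5 with slerp weights a = sin((1−f)δ)/sin δ ≈ 1.461, b = sin(fδ)/sin δ ≈ 0.748.
p = a·p₁ + b·p₂ ≈ (-0.687, 0.493, 0.534); φ = arcsin(p_z) ≈ 32.27°, λ = atan2(p_y, p_x) ≈ 144.32°.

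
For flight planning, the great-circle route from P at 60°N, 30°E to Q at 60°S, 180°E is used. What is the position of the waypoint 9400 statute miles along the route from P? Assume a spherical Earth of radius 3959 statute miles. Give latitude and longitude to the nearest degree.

Write both endpoints as unit vectors p₁, p₂ with components (cos φ cos λ, cos φ sin λ, sin φ).
The central angle between the endpoints is δ = arccos(p₁·p₂) ≈ 2.882 rad (165.1°). The total great-circle distance is δ·R ≈ 2.882 × 3959 ≈ 11410 mi, so the target fraction is f = 9400/11410 ≈ 0.824.
Interpolate at f ≈ 0.824 with slerp weights a = sin((1−f)δ)/sin δ ≈ 1.894, b = sin(fδ)/sin δ ≈ 2.705.
p = a·p₁ + b·p₂ ≈ (-0.532, 0.474, -0.702); φ = arcsin(p_z) ≈ -44.57°, λ = atan2(p_y, p_x) ≈ 138.33°.

≈ 45°S, 138°E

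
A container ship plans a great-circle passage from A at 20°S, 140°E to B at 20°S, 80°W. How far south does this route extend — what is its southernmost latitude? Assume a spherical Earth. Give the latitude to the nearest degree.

The great circle lies in the plane with unit normal n̂ = (p₁ × p₂)/|p₁ × p₂|.
Here n̂_z ≈ +0.685; the vertex latitude is φ_max = arccos|n̂_z| ≈ 46.8°.
Check via Clairaut: cos φ_max = |cos φ₁| · sin C = cos(20.0°)·sin(133.2°) ≈ 0.685, again giving ≈ 46.8°.

≈ 47°S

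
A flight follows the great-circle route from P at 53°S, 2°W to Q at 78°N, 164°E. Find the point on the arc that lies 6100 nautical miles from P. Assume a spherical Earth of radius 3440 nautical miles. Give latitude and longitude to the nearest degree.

From cos δ = sin φ₁ sin φ₂ + cos φ₁ cos φ₂ cos Δλ, the central angle is δ ≈ 2.697 rad (154.5°). The total great-circle distance is δ·R ≈ 2.697 × 3440 ≈ 9276 nmi, so the target fraction is f = 6100/9276 ≈ 0.658.
Interpolate at f ≈ 0.658 with slerp weights a = sin((1−f)δ)/sin δ ≈ 1.853, b = sin(fδ)/sin δ ≈ 2.275.
p = a·p₁ + b·p₂ ≈ (0.660, 0.091, 0.746); φ = arcsin(p_z) ≈ 48.25°, λ = atan2(p_y, p_x) ≈ 7.90°.

≈ 48°N, 8°E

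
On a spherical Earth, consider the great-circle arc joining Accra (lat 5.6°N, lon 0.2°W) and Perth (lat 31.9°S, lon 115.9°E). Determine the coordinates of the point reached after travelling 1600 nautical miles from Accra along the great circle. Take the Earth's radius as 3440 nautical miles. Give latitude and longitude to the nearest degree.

The haversine formula gives a central angle δ ≈ 2.008 rad (115.0°) between the endpoints. The total great-circle distance is δ·R ≈ 2.008 × 3440 ≈ 6907 nmi, so the target fraction is f = 1600/6907 ≈ 0.232.
Interpolate at f ≈ 0.232 with slerp weights a = sin((1−f)δ)/sin δ ≈ 1.103, b = sin(fδ)/sin δ ≈ 0.495.
p = a·p₁ + b·p₂ ≈ (0.914, 0.374, -0.154); φ = arcsin(p_z) ≈ -8.86°, λ = atan2(p_y, p_x) ≈ 22.26°.

≈ lat 9°S, lon 22°E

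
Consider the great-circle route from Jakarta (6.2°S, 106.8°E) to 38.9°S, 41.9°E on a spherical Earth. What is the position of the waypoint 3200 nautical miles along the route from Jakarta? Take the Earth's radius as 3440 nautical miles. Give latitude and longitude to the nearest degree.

The haversine formula gives a central angle δ ≈ 1.164 rad (66.7°) between the endpoints. The total great-circle distance is δ·R ≈ 1.164 × 3440 ≈ 4003 nmi, so the target fraction is f = 3200/4003 ≈ 0.799.
Interpolate at f ≈ 0.799 with slerp weights a = sin((1−f)δ)/sin δ ≈ 0.252, b = sin(fδ)/sin δ ≈ 0.873.
p = a·p₁ + b·p₂ ≈ (0.433, 0.694, -0.576); φ = arcsin(p_z) ≈ -35.13°, λ = atan2(p_y, p_x) ≈ 58.00°.

≈ 35°S, 58°E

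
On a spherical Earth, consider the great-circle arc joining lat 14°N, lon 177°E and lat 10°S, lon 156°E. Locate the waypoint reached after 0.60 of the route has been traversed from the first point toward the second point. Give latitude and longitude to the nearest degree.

Write both endpoints as unit vectors p₁, p₂ with components (cos φ cos λ, cos φ sin λ, sin φ).
The central angle between the endpoints is δ = arccos(p₁·p₂) ≈ 0.555 rad (31.8°).
Interpolate at f = 0.60 with slerp weights a = sin((1−f)δ)/sin δ ≈ 0.418, b = sin(fδ)/sin δ ≈ 0.620.
p = a·p₁ + b·p₂ ≈ (-0.963, 0.270, -0.007); φ = arcsin(p_z) ≈ -0.38°, λ = atan2(p_y, p_x) ≈ 164.35°.

≈ lat 0°N, lon 164°E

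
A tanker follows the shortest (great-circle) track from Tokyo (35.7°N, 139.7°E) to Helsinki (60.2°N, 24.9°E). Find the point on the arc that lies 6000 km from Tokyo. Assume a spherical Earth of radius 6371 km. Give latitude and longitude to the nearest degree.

≈ (67°N, 59°E)

Write both endpoints as unit vectors p₁, p₂ with components (cos φ cos λ, cos φ sin λ, sin φ).
The central angle between the endpoints is δ = arccos(p₁·p₂) ≈ 1.227 rad (70.3°). The total great-circle distance is δ·R ≈ 1.227 × 6371 ≈ 7817 km, so the target fraction is f = 6000/7817 ≈ 0.768.
Interpolate at f ≈ 0.768 with slerp weights a = sin((1−f)δ)/sin δ ≈ 0.299, b = sin(fδ)/sin δ ≈ 0.859.
p = a·p₁ + b·p₂ ≈ (0.202, 0.337, 0.920); φ = arcsin(p_z) ≈ 66.88°, λ = atan2(p_y, p_x) ≈ 59.03°.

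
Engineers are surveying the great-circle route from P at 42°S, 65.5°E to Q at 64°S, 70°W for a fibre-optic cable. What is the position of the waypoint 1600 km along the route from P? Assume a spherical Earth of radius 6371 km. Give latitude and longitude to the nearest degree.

Convert each endpoint to a unit vector on the sphere (x = cos φ cos λ, y = cos φ sin λ, z = sin φ).
The central angle between the endpoints is δ = arccos(p₁·p₂) ≈ 1.193 rad (68.3°). The total great-circle distance is δ·R ≈ 1.193 × 6371 ≈ 7599 km, so the target fraction is f = 1600/7599 ≈ 0.211.
Interpolate at f ≈ 0.211 with slerp weights a = sin((1−f)δ)/sin δ ≈ 0.870, b = sin(fδ)/sin δ ≈ 0.267.
p = a·p₁ + b·p₂ ≈ (0.308, 0.478, -0.822); φ = arcsin(p_z) ≈ -55.33°, λ = atan2(p_y, p_x) ≈ 57.20°.

≈ 55°S, 57°E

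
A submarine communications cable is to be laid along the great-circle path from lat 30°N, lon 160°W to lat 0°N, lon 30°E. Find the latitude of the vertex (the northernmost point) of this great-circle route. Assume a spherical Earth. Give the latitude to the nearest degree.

≈ 73°N

The great circle lies in the plane with unit normal n̂ = (p₁ × p₂)/|p₁ × p₂|.
Here n̂_z ≈ -0.288; the vertex latitude is φ_max = arccos|n̂_z| ≈ 73.3°.
Check via Clairaut: cos φ_max = |cos φ₁| · sin C = cos(30.0°)·sin(19.4°) ≈ 0.288, again giving ≈ 73.3°.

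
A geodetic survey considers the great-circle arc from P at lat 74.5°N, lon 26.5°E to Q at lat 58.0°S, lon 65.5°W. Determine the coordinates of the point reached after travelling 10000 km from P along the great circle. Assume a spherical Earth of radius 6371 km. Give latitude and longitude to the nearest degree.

Write both endpoints as unit vectors p₁, p₂ with components (cos φ cos λ, cos φ sin λ, sin φ).
The central angle between the endpoints is δ = arccos(p₁·p₂) ≈ 2.536 rad (145.3°). The total great-circle distance is δ·R ≈ 2.536 × 6371 ≈ 16157 km, so the target fraction is f = 10000/16157 ≈ 0.619.
Interpolate at f ≈ 0.619 with slerp weights a = sin((1−f)δ)/sin δ ≈ 1.445, b = sin(fδ)/sin δ ≈ 1.757.
p = a·p₁ + b·p₂ ≈ (0.732, -0.675, -0.097); φ = arcsin(p_z) ≈ -5.56°, λ = atan2(p_y, p_x) ≈ -42.68°.

≈ lat 6°S, lon 43°W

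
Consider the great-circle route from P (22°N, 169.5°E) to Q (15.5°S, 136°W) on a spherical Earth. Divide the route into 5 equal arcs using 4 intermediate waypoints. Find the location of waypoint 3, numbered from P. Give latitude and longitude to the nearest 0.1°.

Write both endpoints as unit vectors p₁, p₂ with components (cos φ cos λ, cos φ sin λ, sin φ).
The central angle between the endpoints is δ = arccos(p₁·p₂) ≈ 1.139 rad (65.2°).
Interpolate at f = 3/5 with slerp weights a = sin((1−f)δ)/sin δ ≈ 0.484, b = sin(fδ)/sin δ ≈ 0.695.
p = a·p₁ + b·p₂ ≈ (-0.924, -0.384, -0.004); φ = arcsin(p_z) ≈ -0.25°, λ = atan2(p_y, p_x) ≈ -157.45°.

≈ (0.2°S, 157.4°W)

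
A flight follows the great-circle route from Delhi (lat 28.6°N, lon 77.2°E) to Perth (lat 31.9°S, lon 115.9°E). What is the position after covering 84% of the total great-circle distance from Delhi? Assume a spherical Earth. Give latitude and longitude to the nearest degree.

Write both endpoints as unit vectors p₁, p₂ with components (cos φ cos λ, cos φ sin λ, sin φ).
The central angle between the endpoints is δ = arccos(p₁·p₂) ≈ 1.236 rad (70.8°).
Interpolate at f = 0.84 with slerp weights a = sin((1−f)δ)/sin δ ≈ 0.208, b = sin(fδ)/sin δ ≈ 0.912.
p = a·p₁ + b·p₂ ≈ (-0.298, 0.875, -0.382); φ = arcsin(p_z) ≈ -22.48°, λ = atan2(p_y, p_x) ≈ 108.80°.

≈ lat 22°S, lon 109°E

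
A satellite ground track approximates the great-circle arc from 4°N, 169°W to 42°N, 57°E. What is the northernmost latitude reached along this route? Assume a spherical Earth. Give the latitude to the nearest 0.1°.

≈ 52.9°N

The great circle lies in the plane with unit normal n̂ = (p₁ × p₂)/|p₁ × p₂|.
Here n̂_z ≈ -0.604; the vertex latitude is φ_max = arccos|n̂_z| ≈ 52.9°.
Check via Clairaut: cos φ_max = |cos φ₁| · sin C = cos(4.0°)·sin(37.2°) ≈ 0.604, again giving ≈ 52.9°.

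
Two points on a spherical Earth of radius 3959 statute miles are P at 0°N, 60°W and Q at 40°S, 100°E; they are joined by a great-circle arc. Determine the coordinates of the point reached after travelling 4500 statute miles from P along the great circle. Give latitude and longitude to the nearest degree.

≈ 57°S, 21°W

The haversine formula gives a central angle δ ≈ 2.374 rad (136.0°) between the endpoints. The total great-circle distance is δ·R ≈ 2.374 × 3959 ≈ 9400 mi, so the target fraction is f = 4500/9400 ≈ 0.479.
Interpolate at f ≈ 0.479 with slerp weights a = sin((1−f)δ)/sin δ ≈ 1.361, b = sin(fδ)/sin δ ≈ 1.307.
p = a·p₁ + b·p₂ ≈ (0.507, -0.193, -0.840); φ = arcsin(p_z) ≈ -57.15°, λ = atan2(p_y, p_x) ≈ -20.85°.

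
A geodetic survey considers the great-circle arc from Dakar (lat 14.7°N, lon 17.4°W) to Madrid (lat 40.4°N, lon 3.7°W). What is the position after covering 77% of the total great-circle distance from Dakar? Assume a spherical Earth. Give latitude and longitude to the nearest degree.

Convert each endpoint to a unit vector on the sphere (x = cos φ cos λ, y = cos φ sin λ, z = sin φ).
The central angle between the endpoints is δ = arccos(p₁·p₂) ≈ 0.495 rad (28.3°).
Interpolate at f = 0.77 with slerp weights a = sin((1−f)δ)/sin δ ≈ 0.239, b = sin(fδ)/sin δ ≈ 0.783.
p = a·p₁ + b·p₂ ≈ (0.816, -0.108, 0.568); φ = arcsin(p_z) ≈ 34.62°, λ = atan2(p_y, p_x) ≈ -7.52°.

≈ lat 35°N, lon 8°W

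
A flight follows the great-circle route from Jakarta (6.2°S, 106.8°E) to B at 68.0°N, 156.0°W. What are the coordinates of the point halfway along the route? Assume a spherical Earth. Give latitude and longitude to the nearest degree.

≈ 39°N, 128°E

Convert each endpoint to a unit vector on the sphere (x = cos φ cos λ, y = cos φ sin λ, z = sin φ).
The central angle between the endpoints is δ = arccos(p₁·p₂) ≈ 1.718 rad (98.4°).
Interpolate at f = 1/2 with slerp weights a = sin((1−f)δ)/sin δ ≈ 0.766, b = sin(fδ)/sin δ ≈ 0.766.
p = a·p₁ + b·p₂ ≈ (-0.482, 0.612, 0.627); φ = arcsin(p_z) ≈ 38.84°, λ = atan2(p_y, p_x) ≈ 128.22°.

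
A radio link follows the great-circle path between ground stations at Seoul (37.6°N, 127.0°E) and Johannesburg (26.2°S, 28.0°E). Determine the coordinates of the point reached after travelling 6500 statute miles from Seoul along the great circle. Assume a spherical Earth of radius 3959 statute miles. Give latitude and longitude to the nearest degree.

≈ 16°S, 44°E

Convert each endpoint to a unit vector on the sphere (x = cos φ cos λ, y = cos φ sin λ, z = sin φ).
The central angle between the endpoints is δ = arccos(p₁·p₂) ≈ 1.961 rad (112.4°). The total great-circle distance is δ·R ≈ 1.961 × 3959 ≈ 7765 mi, so the target fraction is f = 6500/7765 ≈ 0.837.
Interpolate at f ≈ 0.837 with slerp weights a = sin((1−f)δ)/sin δ ≈ 0.340, b = sin(fδ)/sin δ ≈ 1.079.
p = a·p₁ + b·p₂ ≈ (0.693, 0.669, -0.269); φ = arcsin(p_z) ≈ -15.61°, λ = atan2(p_y, p_x) ≈ 44.01°.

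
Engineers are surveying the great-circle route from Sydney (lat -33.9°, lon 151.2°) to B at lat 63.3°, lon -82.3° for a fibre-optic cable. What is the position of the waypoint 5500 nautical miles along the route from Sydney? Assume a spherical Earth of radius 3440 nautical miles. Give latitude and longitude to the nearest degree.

≈ lat 46°, lon -160°

Convert each endpoint to a unit vector on the sphere (x = cos φ cos λ, y = cos φ sin λ, z = sin φ).
The central angle between the endpoints is δ = arccos(p₁·p₂) ≈ 2.375 rad (136.1°). The total great-circle distance is δ·R ≈ 2.375 × 3440 ≈ 8169 nmi, so the target fraction is f = 5500/8169 ≈ 0.673.
Interpolate at f ≈ 0.673 with slerp weights a = sin((1−f)δ)/sin δ ≈ 1.009, b = sin(fδ)/sin δ ≈ 1.441.
p = a·p₁ + b·p₂ ≈ (-0.647, -0.238, 0.724); φ = arcsin(p_z) ≈ 46.39°, λ = atan2(p_y, p_x) ≈ -159.83°.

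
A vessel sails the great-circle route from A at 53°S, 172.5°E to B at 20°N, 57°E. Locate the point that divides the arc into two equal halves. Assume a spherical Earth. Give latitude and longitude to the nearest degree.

From cos δ = sin φ₁ sin φ₂ + cos φ₁ cos φ₂ cos Δλ, the central angle is δ ≈ 2.114 rad (121.1°).
Interpolate at f = 1/2 with slerp weights a = sin((1−f)δ)/sin δ ≈ 1.017, b = sin(fδ)/sin δ ≈ 1.017.
p = a·p₁ + b·p₂ ≈ (-0.086, 0.881, -0.464); φ = arcsin(p_z) ≈ -27.67°, λ = atan2(p_y, p_x) ≈ 95.59°.

≈ 28°S, 96°E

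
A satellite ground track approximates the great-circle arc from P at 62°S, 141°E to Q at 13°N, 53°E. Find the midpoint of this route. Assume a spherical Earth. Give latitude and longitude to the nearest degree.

≈ 31°S, 78°E

Write both endpoints as unit vectors p₁, p₂ with components (cos φ cos λ, cos φ sin λ, sin φ).
The central angle between the endpoints is δ = arccos(p₁·p₂) ≈ 1.754 rad (100.5°).
Interpolate at f = 1/2 with slerp weights a = sin((1−f)δ)/sin δ ≈ 0.782, b = sin(fδ)/sin δ ≈ 0.782.
p = a·p₁ + b·p₂ ≈ (0.173, 0.840, -0.515); φ = arcsin(p_z) ≈ -30.97°, λ = atan2(p_y, p_x) ≈ 78.34°.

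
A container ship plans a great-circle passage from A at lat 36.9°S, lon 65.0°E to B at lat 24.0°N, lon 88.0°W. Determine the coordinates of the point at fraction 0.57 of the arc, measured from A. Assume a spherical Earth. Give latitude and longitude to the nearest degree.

≈ lat 19°S, lon 36°W

Write both endpoints as unit vectors p₁, p₂ with components (cos φ cos λ, cos φ sin λ, sin φ).
The central angle between the endpoints is δ = arccos(p₁·p₂) ≈ 2.680 rad (153.5°).
Interpolate at f = 0.57 with slerp weights a = sin((1−f)δ)/sin δ ≈ 2.050, b = sin(fδ)/sin δ ≈ 2.241.
p = a·p₁ + b·p₂ ≈ (0.764, -0.561, -0.319); φ = arcsin(p_z) ≈ -18.61°, λ = atan2(p_y, p_x) ≈ -36.27°.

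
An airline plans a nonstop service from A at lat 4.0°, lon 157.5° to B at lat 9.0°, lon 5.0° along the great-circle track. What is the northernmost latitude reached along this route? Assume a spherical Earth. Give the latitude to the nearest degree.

The great circle lies in the plane with unit normal n̂ = (p₁ × p₂)/|p₁ × p₂|.
Here n̂_z ≈ -0.901; the vertex latitude is φ_max = arccos|n̂_z| ≈ 25.8°.

≈ 26°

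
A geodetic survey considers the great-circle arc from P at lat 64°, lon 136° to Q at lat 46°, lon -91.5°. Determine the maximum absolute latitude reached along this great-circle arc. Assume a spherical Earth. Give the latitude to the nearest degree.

≈ 76°

The great circle lies in the plane with unit normal n̂ = (p₁ × p₂)/|p₁ × p₂|.
Here n̂_z ≈ +0.250; the vertex latitude is φ_max = arccos|n̂_z| ≈ 75.5°.
Check via Clairaut: cos φ_max = |cos φ₁| · sin C = cos(64.0°)·sin(34.8°) ≈ 0.250, again giving ≈ 75.5°.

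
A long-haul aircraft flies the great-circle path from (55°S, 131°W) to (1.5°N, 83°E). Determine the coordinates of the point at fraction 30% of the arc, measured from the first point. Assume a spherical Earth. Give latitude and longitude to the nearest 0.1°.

Write both endpoints as unit vectors p₁, p₂ with components (cos φ cos λ, cos φ sin λ, sin φ).
The central angle between the endpoints is δ = arccos(p₁·p₂) ≈ 2.091 rad (119.8°).
Interpolate at f = 0.30 with slerp weights a = sin((1−f)δ)/sin δ ≈ 1.146, b = sin(fδ)/sin δ ≈ 0.676.
p = a·p₁ + b·p₂ ≈ (-0.349, 0.175, -0.921); φ = arcsin(p_z) ≈ -67.03°, λ = atan2(p_y, p_x) ≈ 153.34°.

≈ (67.0°S, 153.3°E)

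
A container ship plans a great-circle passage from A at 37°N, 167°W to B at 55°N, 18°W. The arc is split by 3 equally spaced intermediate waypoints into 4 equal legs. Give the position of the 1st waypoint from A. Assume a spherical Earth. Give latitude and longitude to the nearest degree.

≈ 57°N, 156°W

Write both endpoints as unit vectors p₁, p₂ with components (cos φ cos λ, cos φ sin λ, sin φ).
The central angle between the endpoints is δ = arccos(p₁·p₂) ≈ 1.470 rad (84.2°).
Interpolate at f = 1/4 with slerp weights a = sin((1−f)δ)/sin δ ≈ 0.897, b = sin(fδ)/sin δ ≈ 0.361.
p = a·p₁ + b·p₂ ≈ (-0.501, -0.225, 0.836); φ = arcsin(p_z) ≈ 56.69°, λ = atan2(p_y, p_x) ≈ -155.80°.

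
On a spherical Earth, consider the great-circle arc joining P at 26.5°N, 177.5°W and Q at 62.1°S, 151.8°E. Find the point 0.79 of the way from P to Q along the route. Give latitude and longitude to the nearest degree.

≈ 44°S, 164°E

Convert each endpoint to a unit vector on the sphere (x = cos φ cos λ, y = cos φ sin λ, z = sin φ).
The central angle between the endpoints is δ = arccos(p₁·p₂) ≈ 1.605 rad (92.0°).
Interpolate at f = 0.79 with slerp weights a = sin((1−f)δ)/sin δ ≈ 0.331, b = sin(fδ)/sin δ ≈ 0.955.
p = a·p₁ + b·p₂ ≈ (-0.690, 0.198, -0.696); φ = arcsin(p_z) ≈ -44.14°, λ = atan2(p_y, p_x) ≈ 163.96°.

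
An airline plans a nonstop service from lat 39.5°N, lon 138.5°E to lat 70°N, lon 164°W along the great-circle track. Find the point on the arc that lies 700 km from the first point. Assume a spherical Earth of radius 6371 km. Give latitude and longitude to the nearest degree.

≈ lat 45°N, lon 142°E

Convert each endpoint to a unit vector on the sphere (x = cos φ cos λ, y = cos φ sin λ, z = sin φ).
The central angle between the endpoints is δ = arccos(p₁·p₂) ≈ 0.738 rad (42.3°). The total great-circle distance is δ·R ≈ 0.738 × 6371 ≈ 4705 km, so the target fraction is f = 700/4705 ≈ 0.149.
Interpolate at f ≈ 0.149 with slerp weights a = sin((1−f)δ)/sin δ ≈ 0.874, b = sin(fδ)/sin δ ≈ 0.163.
p = a·p₁ + b·p₂ ≈ (-0.558, 0.431, 0.709); φ = arcsin(p_z) ≈ 45.13°, λ = atan2(p_y, p_x) ≈ 142.32°.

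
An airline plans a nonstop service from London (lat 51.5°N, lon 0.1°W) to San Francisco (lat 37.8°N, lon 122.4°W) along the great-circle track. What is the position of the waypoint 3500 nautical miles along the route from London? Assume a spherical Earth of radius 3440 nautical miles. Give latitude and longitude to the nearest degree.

≈ lat 53°N, lon 105°W

Write both endpoints as unit vectors p₁, p₂ with components (cos φ cos λ, cos φ sin λ, sin φ).
The central angle between the endpoints is δ = arccos(p₁·p₂) ≈ 1.352 rad (77.5°). The total great-circle distance is δ·R ≈ 1.352 × 3440 ≈ 4652 nmi, so the target fraction is f = 3500/4652 ≈ 0.752.
Interpolate at f ≈ 0.752 with slerp weights a = sin((1−f)δ)/sin δ ≈ 0.337, b = sin(fδ)/sin δ ≈ 0.871.
p = a·p₁ + b·p₂ ≈ (-0.159, -0.582, 0.798); φ = arcsin(p_z) ≈ 52.90°, λ = atan2(p_y, p_x) ≈ -105.33°.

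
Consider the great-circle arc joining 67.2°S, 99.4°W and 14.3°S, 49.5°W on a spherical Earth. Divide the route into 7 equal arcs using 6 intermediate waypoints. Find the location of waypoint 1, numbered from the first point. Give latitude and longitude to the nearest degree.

From cos δ = sin φ₁ sin φ₂ + cos φ₁ cos φ₂ cos Δλ, the central angle is δ ≈ 1.082 rad (62.0°).
Interpolate at f = 1/7 with slerp weights a = sin((1−f)δ)/sin δ ≈ 0.906, b = sin(fδ)/sin δ ≈ 0.174.
p = a·p₁ + b·p₂ ≈ (0.052, -0.475, -0.878); φ = arcsin(p_z) ≈ -61.46°, λ = atan2(p_y, p_x) ≈ -83.71°.

≈ 61°S, 84°W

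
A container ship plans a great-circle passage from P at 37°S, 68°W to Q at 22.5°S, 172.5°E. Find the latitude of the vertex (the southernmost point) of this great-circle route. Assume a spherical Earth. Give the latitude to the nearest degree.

≈ 50°S

The great circle lies in the plane with unit normal n̂ = (p₁ × p₂)/|p₁ × p₂|.
Here n̂_z ≈ -0.648; the vertex latitude is φ_max = arccos|n̂_z| ≈ 49.6°.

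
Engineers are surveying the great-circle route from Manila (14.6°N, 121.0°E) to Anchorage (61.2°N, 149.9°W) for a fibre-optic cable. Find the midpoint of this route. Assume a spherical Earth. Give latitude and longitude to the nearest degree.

≈ 46°N, 147°E

Write both endpoints as unit vectors p₁, p₂ with components (cos φ cos λ, cos φ sin λ, sin φ).
The central angle between the endpoints is δ = arccos(p₁·p₂) ≈ 1.341 rad (76.8°).
Interpolate at f = 1/2 with slerp weights a = sin((1−f)δ)/sin δ ≈ 0.638, b = sin(fδ)/sin δ ≈ 0.638.
p = a·p₁ + b·p₂ ≈ (-0.584, 0.375, 0.720); φ = arcsin(p_z) ≈ 46.05°, λ = atan2(p_y, p_x) ≈ 147.29°.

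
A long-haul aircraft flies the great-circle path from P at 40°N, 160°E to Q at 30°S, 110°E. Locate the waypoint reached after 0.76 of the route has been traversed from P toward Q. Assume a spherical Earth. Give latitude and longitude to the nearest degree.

≈ 13°S, 122°E

The haversine formula gives a central angle δ ≈ 1.466 rad (84.0°) between the endpoints.
Interpolate at f = 0.76 with slerp weights a = sin((1−f)δ)/sin δ ≈ 0.346, b = sin(fδ)/sin δ ≈ 0.902.
p = a·p₁ + b·p₂ ≈ (-0.517, 0.825, -0.229); φ = arcsin(p_z) ≈ -13.21°, λ = atan2(p_y, p_x) ≈ 122.05°.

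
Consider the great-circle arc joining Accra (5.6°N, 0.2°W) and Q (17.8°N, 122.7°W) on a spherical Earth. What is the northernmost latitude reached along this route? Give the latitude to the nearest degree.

≈ 24°N

The great circle lies in the plane with unit normal n̂ = (p₁ × p₂)/|p₁ × p₂|.
Here n̂_z ≈ -0.911; the vertex latitude is φ_max = arccos|n̂_z| ≈ 24.4°.
Check via Clairaut: cos φ_max = |cos φ₁| · sin C = cos(5.6°)·sin(66.2°) ≈ 0.911, again giving ≈ 24.4°.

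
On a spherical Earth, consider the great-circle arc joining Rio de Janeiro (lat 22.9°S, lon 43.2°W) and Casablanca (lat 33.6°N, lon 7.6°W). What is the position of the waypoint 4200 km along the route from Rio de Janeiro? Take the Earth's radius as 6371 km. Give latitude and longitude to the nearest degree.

Write both endpoints as unit vectors p₁, p₂ with components (cos φ cos λ, cos φ sin λ, sin φ).
The central angle between the endpoints is δ = arccos(p₁·p₂) ≈ 1.150 rad (65.9°). The total great-circle distance is δ·R ≈ 1.150 × 6371 ≈ 7326 km, so the target fraction is f = 4200/7326 ≈ 0.573.
Interpolate at f ≈ 0.573 with slerp weights a = sin((1−f)δ)/sin δ ≈ 0.516, b = sin(fδ)/sin δ ≈ 0.671.
p = a·p₁ + b·p₂ ≈ (0.901, -0.400, 0.170); φ = arcsin(p_z) ≈ 9.81°, λ = atan2(p_y, p_x) ≈ -23.92°.

≈ lat 10°N, lon 24°W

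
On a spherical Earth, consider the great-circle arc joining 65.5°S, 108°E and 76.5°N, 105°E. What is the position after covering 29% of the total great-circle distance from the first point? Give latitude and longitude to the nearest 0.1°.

From cos δ = sin φ₁ sin φ₂ + cos φ₁ cos φ₂ cos Δλ, the central angle is δ ≈ 2.479 rad (142.0°).
Interpolate at f = 0.29 with slerp weights a = sin((1−f)δ)/sin δ ≈ 1.596, b = sin(fδ)/sin δ ≈ 1.070.
p = a·p₁ + b·p₂ ≈ (-0.269, 0.871, -0.412); φ = arcsin(p_z) ≈ -24.32°, λ = atan2(p_y, p_x) ≈ 107.18°.

≈ 24.3°S, 107.2°E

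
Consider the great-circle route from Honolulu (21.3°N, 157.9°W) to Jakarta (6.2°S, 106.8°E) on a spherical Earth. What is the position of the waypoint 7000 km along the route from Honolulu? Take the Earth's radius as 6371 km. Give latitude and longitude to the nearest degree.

Write both endpoints as unit vectors p₁, p₂ with components (cos φ cos λ, cos φ sin λ, sin φ).
The central angle between the endpoints is δ = arccos(p₁·p₂) ≈ 1.696 rad (97.2°). The total great-circle distance is δ·R ≈ 1.696 × 6371 ≈ 10805 km, so the target fraction is f = 7000/10805 ≈ 0.648.
Interpolate at f ≈ 0.648 with slerp weights a = sin((1−f)δ)/sin δ ≈ 0.567, b = sin(fδ)/sin δ ≈ 0.898.
p = a·p₁ + b·p₂ ≈ (-0.747, 0.656, 0.109); φ = arcsin(p_z) ≈ 6.25°, λ = atan2(p_y, p_x) ≈ 138.73°.

≈ 6°N, 139°E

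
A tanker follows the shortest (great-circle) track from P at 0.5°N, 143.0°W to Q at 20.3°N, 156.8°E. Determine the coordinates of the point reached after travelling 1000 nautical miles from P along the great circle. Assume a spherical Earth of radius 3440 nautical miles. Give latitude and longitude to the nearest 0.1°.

Write both endpoints as unit vectors p₁, p₂ with components (cos φ cos λ, cos φ sin λ, sin φ).
The central angle between the endpoints is δ = arccos(p₁·p₂) ≈ 1.083 rad (62.0°). The total great-circle distance is δ·R ≈ 1.083 × 3440 ≈ 3724 nmi, so the target fraction is f = 1000/3724 ≈ 0.269.
Interpolate at f ≈ 0.269 with slerp weights a = sin((1−f)δ)/sin δ ≈ 0.806, b = sin(fδ)/sin δ ≈ 0.325.
p = a·p₁ + b·p₂ ≈ (-0.923, -0.365, 0.120); φ = arcsin(p_z) ≈ 6.87°, λ = atan2(p_y, p_x) ≈ -158.43°.

≈ 6.9°N, 158.4°W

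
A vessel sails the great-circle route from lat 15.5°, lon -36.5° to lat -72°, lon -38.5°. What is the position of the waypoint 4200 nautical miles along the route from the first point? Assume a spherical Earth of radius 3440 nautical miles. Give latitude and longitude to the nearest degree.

Write both endpoints as unit vectors p₁, p₂ with components (cos φ cos λ, cos φ sin λ, sin φ).
The central angle between the endpoints is δ = arccos(p₁·p₂) ≈ 1.527 rad (87.5°). The total great-circle distance is δ·R ≈ 1.527 × 3440 ≈ 5254 nmi, so the target fraction is f = 4200/5254 ≈ 0.799.
Interpolate at f ≈ 0.799 with slerp weights a = sin((1−f)δ)/sin δ ≈ 0.302, b = sin(fδ)/sin δ ≈ 0.940.
p = a·p₁ + b·p₂ ≈ (0.461, -0.354, -0.814); φ = arcsin(p_z) ≈ -54.45°, λ = atan2(p_y, p_x) ≈ -37.50°.

≈ lat -54°, lon -37°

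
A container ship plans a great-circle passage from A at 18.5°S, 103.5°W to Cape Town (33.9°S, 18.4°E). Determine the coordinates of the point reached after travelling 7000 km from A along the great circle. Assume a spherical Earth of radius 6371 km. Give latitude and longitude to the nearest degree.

The haversine formula gives a central angle δ ≈ 1.812 rad (103.8°) between the endpoints. The total great-circle distance is δ·R ≈ 1.812 × 6371 ≈ 11545 km, so the target fraction is f = 7000/11545 ≈ 0.606.
Interpolate at f ≈ 0.606 with slerp weights a = sin((1−f)δ)/sin δ ≈ 0.674, b = sin(fδ)/sin δ ≈ 0.917.
p = a·p₁ + b·p₂ ≈ (0.573, -0.381, -0.725); φ = arcsin(p_z) ≈ -46.50°, λ = atan2(p_y, p_x) ≈ -33.62°.

≈ 47°S, 34°W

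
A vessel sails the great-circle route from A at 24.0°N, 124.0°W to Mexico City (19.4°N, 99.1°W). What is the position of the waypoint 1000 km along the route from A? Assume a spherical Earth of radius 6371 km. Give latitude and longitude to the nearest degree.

≈ 23°N, 114°W

Convert each endpoint to a unit vector on the sphere (x = cos φ cos λ, y = cos φ sin λ, z = sin φ).
The central angle between the endpoints is δ = arccos(p₁·p₂) ≈ 0.411 rad (23.6°). The total great-circle distance is δ·R ≈ 0.411 × 6371 ≈ 2619 km, so the target fraction is f = 1000/2619 ≈ 0.382.
Interpolate at f ≈ 0.382 with slerp weights a = sin((1−f)δ)/sin δ ≈ 0.629, b = sin(fδ)/sin δ ≈ 0.391.
p = a·p₁ + b·p₂ ≈ (-0.380, -0.841, 0.386); φ = arcsin(p_z) ≈ 22.69°, λ = atan2(p_y, p_x) ≈ -114.31°.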